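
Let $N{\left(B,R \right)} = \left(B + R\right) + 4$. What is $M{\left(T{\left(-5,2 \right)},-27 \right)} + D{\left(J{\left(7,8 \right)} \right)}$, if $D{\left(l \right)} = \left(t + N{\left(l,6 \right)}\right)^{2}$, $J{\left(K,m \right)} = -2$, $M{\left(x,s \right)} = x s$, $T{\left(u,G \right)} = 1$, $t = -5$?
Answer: $-18$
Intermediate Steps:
$M{\left(x,s \right)} = s x$
$N{\left(B,R \right)} = 4 + B + R$
$D{\left(l \right)} = \left(5 + l\right)^{2}$ ($D{\left(l \right)} = \left(-5 + \left(4 + l + 6\right)\right)^{2} = \left(-5 + \left(10 + l\right)\right)^{2} = \left(5 + l\right)^{2}$)
$M{\left(T{\left(-5,2 \right)},-27 \right)} + D{\left(J{\left(7,8 \right)} \right)} = \left(-27\right) 1 + \left(5 - 2\right)^{2} = -27 + 3^{2} = -27 + 9 = -18$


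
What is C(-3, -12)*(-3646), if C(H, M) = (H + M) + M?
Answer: 98442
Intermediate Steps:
C(H, M) = H + 2*M
C(-3, -12)*(-3646) = (-3 + 2*(-12))*(-3646) = (-3 - 24)*(-3646) = -27*(-3646) = 98442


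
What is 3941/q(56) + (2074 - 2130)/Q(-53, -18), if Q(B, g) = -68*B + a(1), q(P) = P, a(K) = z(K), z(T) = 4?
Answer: 253857/3608 ≈ 70.359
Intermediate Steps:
a(K) = 4
Q(B, g) = 4 - 68*B (Q(B, g) = -68*B + 4 = 4 - 68*B)
3941/q(56) + (2074 - 2130)/Q(-53, -18) = 3941/56 + (2074 - 2130)/(4 - 68*(-53)) = 3941*(1/56) - 56/(4 + 3604) = 563/8 - 56/3608 = 563/8 - 56*1/3608 = 563/8 - 7/451 = 253857/3608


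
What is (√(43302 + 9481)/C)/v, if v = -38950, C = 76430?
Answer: -√52783/2976948500 ≈ -7.7175e-8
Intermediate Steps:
(√(43302 + 9481)/C)/v = (√(43302 + 9481)/76430)/(-38950) = (√52783*(1/76430))*(-1/38950) = (√52783/76430)*(-1/38950) = -√52783/2976948500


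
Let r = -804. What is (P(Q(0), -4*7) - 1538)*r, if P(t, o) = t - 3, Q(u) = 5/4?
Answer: 1237959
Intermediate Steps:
Q(u) = 5/4 (Q(u) = 5*(¼) = 5/4)
P(t, o) = -3 + t
(P(Q(0), -4*7) - 1538)*r = ((-3 + 5/4) - 1538)*(-804) = (-7/4 - 1538)*(-804) = -6159/4*(-804) = 1237959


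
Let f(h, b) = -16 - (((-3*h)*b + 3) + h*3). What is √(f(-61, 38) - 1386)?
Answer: 4*I*√511 ≈ 90.421*I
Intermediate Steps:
f(h, b) = -19 - 3*h + 3*b*h (f(h, b) = -16 - ((-3*b*h + 3) + 3*h) = -16 - ((3 - 3*b*h) + 3*h) = -16 - (3 + 3*h - 3*b*h) = -16 + (-3 - 3*h + 3*b*h) = -19 - 3*h + 3*b*h)
√(f(-61, 38) - 1386) = √((-19 - 3*(-61) + 3*38*(-61)) - 1386) = √((-19 + 183 - 6954) - 1386) = √(-6790 - 1386) = √(-8176) = 4*I*√511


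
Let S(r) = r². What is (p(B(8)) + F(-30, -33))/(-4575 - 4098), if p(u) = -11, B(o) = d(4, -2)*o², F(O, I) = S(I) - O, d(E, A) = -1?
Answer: -1108/8673 ≈ -0.12775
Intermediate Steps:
F(O, I) = I² - O
B(o) = -o²
(p(B(8)) + F(-30, -33))/(-4575 - 4098) = (-11 + ((-33)² - 1*(-30)))/(-4575 - 4098) = (-11 + (1089 + 30))/(-8673) = (-11 + 1119)*(-1/8673) = 1108*(-1/8673) = -1108/8673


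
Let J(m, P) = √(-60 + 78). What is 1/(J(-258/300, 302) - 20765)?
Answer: -20765/431185207 - 3*√2/431185207 ≈ -4.8168e-5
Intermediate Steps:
J(m, P) = 3*√2 (J(m, P) = √18 = 3*√2)
1/(J(-258/300, 302) - 20765) = 1/(3*√2 - 20765) = 1/(-20765 + 3*√2)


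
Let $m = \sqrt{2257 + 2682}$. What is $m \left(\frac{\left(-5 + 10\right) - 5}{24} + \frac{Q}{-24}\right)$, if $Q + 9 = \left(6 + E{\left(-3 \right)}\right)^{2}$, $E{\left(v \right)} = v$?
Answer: $0$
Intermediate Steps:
$Q = 0$ ($Q = -9 + \left(6 - 3\right)^{2} = -9 + 3^{2} = -9 + 9 = 0$)
$m = \sqrt{4939} \approx 70.278$
$m \left(\frac{\left(-5 + 10\right) - 5}{24} + \frac{Q}{-24}\right) = \sqrt{4939} \left(\frac{\left(-5 + 10\right) - 5}{24} + \frac{0}{-24}\right) = \sqrt{4939} \left(\left(5 - 5\right) \frac{1}{24} + 0 \left(- \frac{1}{24}\right)\right) = \sqrt{4939} \left(0 \cdot \frac{1}{24} + 0\right) = \sqrt{4939} \left(0 + 0\right) = \sqrt{4939} \cdot 0 = 0$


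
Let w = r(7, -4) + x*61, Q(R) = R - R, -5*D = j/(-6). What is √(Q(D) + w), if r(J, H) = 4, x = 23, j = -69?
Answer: √1407 ≈ 37.510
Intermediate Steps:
D = -23/10 (D = -(-69)/(5*(-6)) = -(-69)*(-1)/(5*6) = -⅕*23/2 = -23/10 ≈ -2.3000)
Q(R) = 0
w = 1407 (w = 4 + 23*61 = 4 + 1403 = 1407)
√(Q(D) + w) = √(0 + 1407) = √1407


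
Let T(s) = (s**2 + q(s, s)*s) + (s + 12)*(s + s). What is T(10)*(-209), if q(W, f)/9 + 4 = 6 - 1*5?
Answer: -56430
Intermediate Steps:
q(W, f) = -27 (q(W, f) = -36 + 9*(6 - 1*5) = -36 + 9*(6 - 5) = -36 + 9*1 = -36 + 9 = -27)
T(s) = s**2 - 27*s + 2*s*(12 + s) (T(s) = (s**2 - 27*s) + (s + 12)*(s + s) = (s**2 - 27*s) + (12 + s)*(2*s) = (s**2 - 27*s) + 2*s*(12 + s) = s**2 - 27*s + 2*s*(12 + s))
T(10)*(-209) = (3*10*(-1 + 10))*(-209) = (3*10*9)*(-209) = 270*(-209) = -56430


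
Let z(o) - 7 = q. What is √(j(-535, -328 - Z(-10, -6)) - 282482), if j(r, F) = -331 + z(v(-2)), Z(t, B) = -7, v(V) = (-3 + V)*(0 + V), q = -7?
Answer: I*√282813 ≈ 531.8*I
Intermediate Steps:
v(V) = V*(-3 + V) (v(V) = (-3 + V)*V = V*(-3 + V))
z(o) = 0 (z(o) = 7 - 7 = 0)
j(r, F) = -331 (j(r, F) = -331 + 0 = -331)
√(j(-535, -328 - Z(-10, -6)) - 282482) = √(-331 - 282482) = √(-282813) = I*√282813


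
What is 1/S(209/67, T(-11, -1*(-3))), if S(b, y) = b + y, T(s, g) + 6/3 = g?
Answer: 67/276 ≈ 0.24275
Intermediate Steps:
T(s, g) = -2 + g
1/S(209/67, T(-11, -1*(-3))) = 1/(209/67 + (-2 - 1*(-3))) = 1/(209*(1/67) + (-2 + 3)) = 1/(209/67 + 1) = 1/(276/67) = 67/276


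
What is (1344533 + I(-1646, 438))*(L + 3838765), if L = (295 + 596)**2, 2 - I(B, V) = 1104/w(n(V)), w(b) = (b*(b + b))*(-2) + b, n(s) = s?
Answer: 796178111542425894/127823 ≈ 6.2288e+12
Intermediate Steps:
w(b) = b - 4*b**2 (w(b) = (b*(2*b))*(-2) + b = (2*b**2)*(-2) + b = -4*b**2 + b = b - 4*b**2)
I(B, V) = 2 - 1104/(V*(1 - 4*V))
L = 793881 (L = 891**2 = 793881)
(1344533 + I(-1646, 438))*(L + 3838765) = (1344533 + (2 + 1104/(438*(-1 + 4*438))))*(793881 + 3838765) = (1344533 + (2 + 1104*(1/438)/(-1 + 1752)))*4632646 = (1344533 + (2 + 1104*(1/438)/1751))*4632646 = (1344533 + (2 + 1104*(1/438)*(1/1751)))*4632646 = (1344533 + (2 + 184/127823))*4632646 = (1344533 + 255830/127823)*4632646 = (171862497489/127823)*4632646 = 796178111542425894/127823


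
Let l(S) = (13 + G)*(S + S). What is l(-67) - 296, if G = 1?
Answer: -2172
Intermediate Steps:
l(S) = 28*S (l(S) = (13 + 1)*(S + S) = 14*(2*S) = 28*S)
l(-67) - 296 = 28*(-67) - 296 = -1876 - 296 = -2172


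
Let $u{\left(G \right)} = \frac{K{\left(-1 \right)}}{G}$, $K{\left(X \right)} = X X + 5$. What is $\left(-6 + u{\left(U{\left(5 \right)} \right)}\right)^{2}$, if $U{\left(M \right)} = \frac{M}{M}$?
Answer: $0$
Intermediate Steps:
$K{\left(X \right)} = 5 + X^{2}$ ($K{\left(X \right)} = X^{2} + 5 = 5 + X^{2}$)
$U{\left(M \right)} = 1$
$u{\left(G \right)} = \frac{6}{G}$ ($u{\left(G \right)} = \frac{5 + \left(-1\right)^{2}}{G} = \frac{5 + 1}{G} = \frac{6}{G}$)
$\left(-6 + u{\left(U{\left(5 \right)} \right)}\right)^{2} = \left(-6 + \frac{6}{1}\right)^{2} = \left(-6 + 6 \cdot 1\right)^{2} = \left(-6 + 6\right)^{2} = 0^{2} = 0$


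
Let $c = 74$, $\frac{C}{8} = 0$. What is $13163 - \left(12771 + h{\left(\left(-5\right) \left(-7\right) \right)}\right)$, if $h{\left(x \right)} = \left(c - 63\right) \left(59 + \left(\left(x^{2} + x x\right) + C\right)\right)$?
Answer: $-27207$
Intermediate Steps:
$C = 0$ ($C = 8 \cdot 0 = 0$)
$h{\left(x \right)} = 649 + 22 x^{2}$ ($h{\left(x \right)} = \left(74 - 63\right) \left(59 + \left(\left(x^{2} + x x\right) + 0\right)\right) = 11 \left(59 + \left(\left(x^{2} + x^{2}\right) + 0\right)\right) = 11 \left(59 + \left(2 x^{2} + 0\right)\right) = 11 \left(59 + 2 x^{2}\right) = 649 + 22 x^{2}$)
$13163 - \left(12771 + h{\left(\left(-5\right) \left(-7\right) \right)}\right) = 13163 - \left(13420 + 26950\right) = 13163 - 40370 = -27207$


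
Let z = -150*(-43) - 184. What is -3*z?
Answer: -18798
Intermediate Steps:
z = 6266 (z = 6450 - 184 = 6266)
-3*z = -3*6266 = -18798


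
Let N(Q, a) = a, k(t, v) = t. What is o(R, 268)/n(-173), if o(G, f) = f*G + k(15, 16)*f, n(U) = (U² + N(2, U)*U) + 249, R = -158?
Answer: -38324/60107 ≈ -0.63760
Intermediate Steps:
n(U) = 249 + 2*U² (n(U) = (U² + U*U) + 249 = (U² + U²) + 249 = 2*U² + 249 = 249 + 2*U²)
o(G, f) = 15*f + G*f (o(G, f) = f*G + 15*f = G*f + 15*f = 15*f + G*f)
o(R, 268)/n(-173) = (268*(15 - 158))/(249 + 2*(-173)²) = (268*(-143))/(249 + 2*29929) = -38324/(249 + 59858) = -38324/60107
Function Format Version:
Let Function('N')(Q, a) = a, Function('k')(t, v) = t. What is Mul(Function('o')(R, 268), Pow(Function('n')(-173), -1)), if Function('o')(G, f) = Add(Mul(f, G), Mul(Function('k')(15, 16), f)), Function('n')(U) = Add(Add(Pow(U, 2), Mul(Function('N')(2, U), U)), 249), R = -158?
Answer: Rational(-38324, 60107) ≈ -0.63760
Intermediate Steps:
Function('n')(U) = Add(249, Mul(2, Pow(U, 2))) (Function('n')(U) = Add(Add(Pow(U, 2), Mul(U, U)), 249) = Add(Add(Pow(U, 2), Pow(U, 2)), 249) = Add(Mul(2, Pow(U, 2)), 249) = Add(249, Mul(2, Pow(U, 2))))
Function('o')(G, f) = Add(Mul(15, f), Mul(G, f)) (Function('o')(G, f) = Add(Mul(f, G), Mul(15, f)) = Add(Mul(G, f), Mul(15, f)) = Add(Mul(15, f), Mul(G, f)))
Mul(Function('o')(R, 268), Pow(Function('n')(-173), -1)) = Mul(Mul(268, Add(15, -158)), Pow(Add(249, Mul(2, Pow(-173, 2))), -1)) = Mul(Mul(268, -143), Pow(Add(249, Mul(2, 29929)), -1)) = Mul(-38324, Pow(Add(249, 59858), -1)) = Mul(-38324, Pow(60107, -1)) = Mul(-38324, Rational(1, 60107)) = Rational(-38324, 60107)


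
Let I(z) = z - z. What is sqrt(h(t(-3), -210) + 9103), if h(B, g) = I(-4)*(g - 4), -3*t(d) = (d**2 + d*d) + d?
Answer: sqrt(9103) ≈ 95.410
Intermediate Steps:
I(z) = 0
t(d) = -2*d**2/3 - d/3 (t(d) = -((d**2 + d*d) + d)/3 = -((d**2 + d**2) + d)/3 = -(2*d**2 + d)/3 = -(d + 2*d**2)/3 = -2*d**2/3 - d/3)
h(B, g) = 0 (h(B, g) = 0*(g - 4) = 0*(-4 + g) = 0)
sqrt(h(t(-3), -210) + 9103) = sqrt(0 + 9103) = sqrt(9103)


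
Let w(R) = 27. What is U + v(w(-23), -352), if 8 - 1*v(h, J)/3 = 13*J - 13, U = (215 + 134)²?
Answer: 135592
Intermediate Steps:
U = 121801 (U = 349² = 121801)
v(h, J) = 63 - 39*J (v(h, J) = 24 - 3*(13*J - 13) = 24 - 3*(-13 + 13*J) = 24 + (39 - 39*J) = 63 - 39*J)
U + v(w(-23), -352) = 121801 + (63 - 39*(-352)) = 121801 + (63 + 13728) = 121801 + 13791 = 135592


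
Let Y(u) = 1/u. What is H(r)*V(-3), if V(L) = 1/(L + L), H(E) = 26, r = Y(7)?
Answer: -13/3 ≈ -4.3333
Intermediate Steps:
r = ⅐ (r = 1/7 = ⅐ ≈ 0.14286)
V(L) = 1/(2*L)
H(r)*V(-3) = 26*((½)/(-3)) = 26*((½)*(-⅓)) = 26*(-⅙) = -13/3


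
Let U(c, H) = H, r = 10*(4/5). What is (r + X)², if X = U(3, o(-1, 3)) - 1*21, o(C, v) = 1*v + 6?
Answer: 16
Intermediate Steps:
o(C, v) = 6 + v (o(C, v) = v + 6 = 6 + v)
r = 8 (r = 10*(4*(⅕)) = 10*(⅘) = 8)
X = -12 (X = (6 + 3) - 1*21 = 9 - 21 = -12)
(r + X)² = (8 - 12)² = (-4)² = 16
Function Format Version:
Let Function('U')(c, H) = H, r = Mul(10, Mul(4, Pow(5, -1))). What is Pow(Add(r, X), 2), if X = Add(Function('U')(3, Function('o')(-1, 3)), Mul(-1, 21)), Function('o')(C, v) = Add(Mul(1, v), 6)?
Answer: 16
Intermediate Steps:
Function('o')(C, v) = Add(6, v) (Function('o')(C, v) = Add(v, 6) = Add(6, v))
r = 8 (r = Mul(10, Mul(4, Rational(1, 5))) = Mul(10, Rational(4, 5)) = 8)
X = -12 (X = Add(Add(6, 3), Mul(-1, 21)) = Add(9, -21) = -12)
Pow(Add(r, X), 2) = Pow(Add(8, -12), 2) = Pow(-4, 2) = 16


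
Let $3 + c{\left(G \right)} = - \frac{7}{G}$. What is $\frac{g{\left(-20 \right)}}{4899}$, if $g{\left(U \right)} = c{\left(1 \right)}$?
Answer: $- \frac{10}{4899} \approx -0.0020412$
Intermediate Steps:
$c{\left(G \right)} = -3 - \frac{7}{G}$
$g{\left(U \right)} = -10$ ($g{\left(U \right)} = -3 - \frac{7}{1} = -3 - 7 = -10$)
$\frac{g{\left(-20 \right)}}{4899} = - \frac{10}{4899}$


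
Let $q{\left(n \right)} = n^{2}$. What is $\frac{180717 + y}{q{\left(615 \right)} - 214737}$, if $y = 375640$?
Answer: $\frac{4247}{1248} \approx 3.403$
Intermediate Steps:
$\frac{180717 + y}{q{\left(615 \right)} - 214737} = \frac{180717 + 375640}{615^{2} - 214737} = \frac{556357}{378225 - 214737} = \frac{556357}{163488} = 556357 \cdot \frac{1}{163488} = \frac{4247}{1248}$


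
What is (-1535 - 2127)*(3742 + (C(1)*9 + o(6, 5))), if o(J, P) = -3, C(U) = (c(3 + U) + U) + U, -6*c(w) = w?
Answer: -13736162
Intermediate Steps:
c(w) = -w/6
C(U) = -½ + 11*U/6 (C(U) = (-(3 + U)/6 + U) + U = ((-½ - U/6) + U) + U = (-½ + 5*U/6) + U = -½ + 11*U/6)
(-1535 - 2127)*(3742 + (C(1)*9 + o(6, 5))) = (-1535 - 2127)*(3742 + ((-½ + (11/6)*1)*9 - 3)) = -3662*(3742 + ((-½ + 11/6)*9 - 3)) = -3662*(3742 + ((4/3)*9 - 3)) = -3662*(3742 + (12 - 3)) = -3662*(3742 + 9) = -3662*3751 = -13736162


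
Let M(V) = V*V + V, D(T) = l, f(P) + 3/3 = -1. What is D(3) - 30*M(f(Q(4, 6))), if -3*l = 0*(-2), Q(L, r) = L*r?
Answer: -60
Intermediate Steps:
f(P) = -2 (f(P) = -1 - 1 = -2)
l = 0 (l = -0*(-2) = -⅓*0 = 0)
D(T) = 0
M(V) = V + V² (M(V) = V² + V = V + V²)
D(3) - 30*M(f(Q(4, 6))) = 0 - (-60)*(1 - 2) = 0 - (-60)*(-1) = 0 - 30*2 = 0 - 60 = -60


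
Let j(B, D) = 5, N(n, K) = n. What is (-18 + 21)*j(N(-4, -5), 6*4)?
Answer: 15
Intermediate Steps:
(-18 + 21)*j(N(-4, -5), 6*4) = (-18 + 21)*5 = 3*5 = 15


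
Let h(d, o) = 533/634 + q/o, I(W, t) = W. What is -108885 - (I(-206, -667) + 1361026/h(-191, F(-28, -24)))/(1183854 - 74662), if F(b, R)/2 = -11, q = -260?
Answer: -761595232967099/6994485524 ≈ -1.0889e+5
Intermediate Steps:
F(b, R) = -22 (F(b, R) = 2*(-11) = -22)
h(d, o) = 533/634 - 260/o
-108885 - (I(-206, -667) + 1361026/h(-191, F(-28, -24)))/(1183854 - 74662) = -108885 - (-206 + 1361026/(533/634 - 260/(-22)))/(1183854 - 74662) = -108885 - (-206 + 1361026/(533/634 - 260*(-1/22)))/1109192 = -108885 - (-206 + 1361026/(533/634 + 130/11))/1109192 = -108885 - (-206 + 1361026/(88283/6974))/1109192 = -108885 - (-206 + 1361026*(6974/88283))/1109192 = -108885 - (-206 + 9491795324/88283)/1109192 = -108885 - 9473609026/(88283*1109192) = -108885 - 1*676686359/6994485524 = -108885 - 676686359/6994485524 = -761595232967099/6994485524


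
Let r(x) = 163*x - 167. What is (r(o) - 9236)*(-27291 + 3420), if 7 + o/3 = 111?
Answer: -989524563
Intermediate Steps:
o = 312 (o = -21 + 3*111 = -21 + 333 = 312)
r(x) = -167 + 163*x
(r(o) - 9236)*(-27291 + 3420) = ((-167 + 163*312) - 9236)*(-27291 + 3420) = ((-167 + 50856) - 9236)*(-23871) = (50689 - 9236)*(-23871) = 41453*(-23871) = -989524563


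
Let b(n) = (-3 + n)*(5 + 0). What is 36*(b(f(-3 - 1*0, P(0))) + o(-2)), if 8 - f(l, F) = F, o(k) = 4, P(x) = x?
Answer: 1044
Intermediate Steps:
f(l, F) = 8 - F
b(n) = -15 + 5*n (b(n) = (-3 + n)*5 = -15 + 5*n)
36*(b(f(-3 - 1*0, P(0))) + o(-2)) = 36*((-15 + 5*(8 - 1*0)) + 4) = 36*((-15 + 5*(8 + 0)) + 4) = 36*((-15 + 5*8) + 4) = 36*((-15 + 40) + 4) = 36*(25 + 4) = 36*29 = 1044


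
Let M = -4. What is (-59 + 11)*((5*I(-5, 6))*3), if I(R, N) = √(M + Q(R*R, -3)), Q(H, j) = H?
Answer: -720*√21 ≈ -3299.5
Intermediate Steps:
I(R, N) = √(-4 + R²) (I(R, N) = √(-4 + R*R) = √(-4 + R²))
(-59 + 11)*((5*I(-5, 6))*3) = (-59 + 11)*((5*√(-4 + (-5)²))*3) = -48*5*√(-4 + 25)*3 = -48*5*√21*3 = -720*√21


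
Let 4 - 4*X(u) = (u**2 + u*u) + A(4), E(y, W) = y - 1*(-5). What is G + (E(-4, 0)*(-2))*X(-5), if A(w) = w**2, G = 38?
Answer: 69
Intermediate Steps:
E(y, W) = 5 + y (E(y, W) = y + 5 = 5 + y)
X(u) = -3 - u**2/2 (X(u) = 1 - ((u**2 + u*u) + 4**2)/4 = 1 - ((u**2 + u**2) + 16)/4 = 1 - (2*u**2 + 16)/4 = 1 - (16 + 2*u**2)/4 = 1 + (-4 - u**2/2) = -3 - u**2/2)
G + (E(-4, 0)*(-2))*X(-5) = 38 + ((5 - 4)*(-2))*(-3 - 1/2*(-5)**2) = 38 + (1*(-2))*(-3 - 1/2*25) = 38 - 2*(-3 - 25/2) = 38 - 2*(-31/2) = 38 + 31 = 69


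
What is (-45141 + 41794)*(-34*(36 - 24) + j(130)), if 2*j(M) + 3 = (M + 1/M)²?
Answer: -909723640247/33800 ≈ -2.6915e+7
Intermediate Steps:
j(M) = -3/2 + (M + 1/M)²/2
(-45141 + 41794)*(-34*(36 - 24) + j(130)) = (-45141 + 41794)*(-34*(36 - 24) + (½)*(1 + 130⁴ - 1*130²)/130²) = -3347*(-34*12 + (½)*(1/16900)*(1 + 285610000 - 1*16900)) = -3347*(-408 + (½)*(1/16900)*(1 + 285610000 - 16900)) = -3347*(-408 + (½)*(1/16900)*285593101) = -3347*(-408 + 285593101/33800) = -3347*271802701/33800 = -909723640247/33800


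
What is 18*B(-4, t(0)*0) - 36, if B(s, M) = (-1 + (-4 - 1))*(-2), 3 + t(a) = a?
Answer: 180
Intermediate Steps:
t(a) = -3 + a
B(s, M) = 12 (B(s, M) = (-1 - 5)*(-2) = -6*(-2) = 12)
18*B(-4, t(0)*0) - 36 = 18*12 - 36 = 216 - 36 = 180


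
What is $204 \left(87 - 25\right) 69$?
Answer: $872712$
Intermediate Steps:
$204 \left(87 - 25\right) 69 = 204 \cdot 62 \cdot 69 = 12648 \cdot 69 = 872712$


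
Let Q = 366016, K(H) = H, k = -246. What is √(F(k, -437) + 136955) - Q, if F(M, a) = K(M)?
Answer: -366016 + √136709 ≈ -3.6565e+5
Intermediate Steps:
F(M, a) = M
√(F(k, -437) + 136955) - Q = √(-246 + 136955) - 1*366016 = √136709 - 366016 = -366016 + √136709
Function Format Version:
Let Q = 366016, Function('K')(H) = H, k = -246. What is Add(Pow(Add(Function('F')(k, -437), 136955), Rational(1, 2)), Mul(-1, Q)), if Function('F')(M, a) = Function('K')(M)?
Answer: Add(-366016, Pow(136709, Rational(1, 2))) ≈ -3.6565e+5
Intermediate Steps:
Function('F')(M, a) = M
Add(Pow(Add(Function('F')(k, -437), 136955), Rational(1, 2)), Mul(-1, Q)) = Add(Pow(Add(-246, 136955), Rational(1, 2)), Mul(-1, 366016)) = Add(Pow(136709, Rational(1, 2)), -366016) = Add(-366016, Pow(136709, Rational(1, 2)))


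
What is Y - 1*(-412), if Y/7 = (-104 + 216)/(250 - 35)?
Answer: 89364/215 ≈ 415.65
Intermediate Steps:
Y = 784/215 (Y = 7*((-104 + 216)/(250 - 35)) = 7*(112/215) = 784/215 ≈ 3.6465)
Y - 1*(-412) = 784/215 - 1*(-412) = 784/215 + 412 = 89364/215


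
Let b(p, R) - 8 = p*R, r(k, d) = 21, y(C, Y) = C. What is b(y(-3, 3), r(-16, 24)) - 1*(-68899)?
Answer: 68844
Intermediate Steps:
b(p, R) = 8 + R*p (b(p, R) = 8 + p*R = 8 + R*p)
b(y(-3, 3), r(-16, 24)) - 1*(-68899) = (8 + 21*(-3)) - 1*(-68899) = (8 - 63) + 68899 = -55 + 68899 = 68844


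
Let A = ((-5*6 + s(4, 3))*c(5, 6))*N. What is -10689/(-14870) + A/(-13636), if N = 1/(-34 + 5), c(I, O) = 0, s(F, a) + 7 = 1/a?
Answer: 10689/14870 ≈ 0.71883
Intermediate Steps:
s(F, a) = -7 + 1/a
N = -1/29 (N = 1/(-29) = -1/29 ≈ -0.034483)
A = 0 (A = ((-5*6 + (-7 + 1/3))*0)*(-1/29) = ((-30 + (-7 + ⅓))*0)*(-1/29) = ((-30 - 20/3)*0)*(-1/29) = -110/3*0*(-1/29) = 0*(-1/29) = 0)
-10689/(-14870) + A/(-13636) = -10689/(-14870) + 0/(-13636) = -10689*(-1/14870) + 0*(-1/13636) = 10689/14870 + 0 = 10689/14870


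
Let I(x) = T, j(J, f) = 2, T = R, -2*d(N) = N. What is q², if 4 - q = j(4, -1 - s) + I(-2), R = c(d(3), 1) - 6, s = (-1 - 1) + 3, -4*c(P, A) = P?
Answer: 3721/64 ≈ 58.141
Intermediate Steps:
d(N) = -N/2
c(P, A) = -P/4
s = 1 (s = -2 + 3 = 1)
R = -45/8 (R = -(-1)*3/8 - 6 = -¼*(-3/2) - 6 = 3/8 - 6 = -45/8 ≈ -5.6250)
T = -45/8 ≈ -5.6250
I(x) = -45/8
q = 61/8 (q = 4 - (2 - 45/8) = 4 - 1*(-29/8) = 4 + 29/8 = 61/8 ≈ 7.6250)
q² = (61/8)² = 3721/64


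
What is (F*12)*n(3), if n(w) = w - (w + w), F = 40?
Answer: -1440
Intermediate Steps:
n(w) = -w (n(w) = w - 2*w = -w)
(F*12)*n(3) = (40*12)*(-1*3) = 480*(-3) = -1440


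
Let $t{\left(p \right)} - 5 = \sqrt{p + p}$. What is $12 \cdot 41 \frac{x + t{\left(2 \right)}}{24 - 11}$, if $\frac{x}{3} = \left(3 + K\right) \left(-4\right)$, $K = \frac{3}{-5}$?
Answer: $- \frac{53628}{65} \approx -825.05$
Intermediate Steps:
$K = - \frac{3}{5}$ ($K = 3 \left(- \frac{1}{5}\right) = - \frac{3}{5} \approx -0.6$)
$x = - \frac{144}{5}$ ($x = 3 \left(3 - \frac{3}{5}\right) \left(-4\right) = 3 \cdot \frac{12}{5} \left(-4\right) = 3 \left(- \frac{48}{5}\right) = - \frac{144}{5} \approx -28.8$)
$t{\left(p \right)} = 5 + \sqrt{2} \sqrt{p}$ ($t{\left(p \right)} = 5 + \sqrt{p + p} = 5 + \sqrt{2 p} = 5 + \sqrt{2} \sqrt{p}$)
$12 \cdot 41 \frac{x + t{\left(2 \right)}}{24 - 11} = 12 \cdot 41 \frac{- \frac{144}{5} + \left(5 + \sqrt{2} \sqrt{2}\right)}{24 - 11} = 492 \frac{- \frac{144}{5} + \left(5 + 2\right)}{24 - 11} = 492 \frac{- \frac{144}{5} + 7}{24 - 11} = 492 \left(- \frac{109}{5 \cdot 13}\right) = 492 \left(\left(- \frac{109}{5}\right) \frac{1}{13}\right) = 492 \left(- \frac{109}{65}\right) = - \frac{53628}{65}$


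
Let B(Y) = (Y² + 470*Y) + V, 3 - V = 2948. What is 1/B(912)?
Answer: 1/1257439 ≈ 7.9527e-7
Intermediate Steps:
V = -2945 (V = 3 - 1*2948 = 3 - 2948 = -2945)
B(Y) = -2945 + Y² + 470*Y (B(Y) = (Y² + 470*Y) - 2945 = -2945 + Y² + 470*Y)
1/B(912) = 1/(-2945 + 912² + 470*912) = 1/(-2945 + 831744 + 428640) = 1/1257439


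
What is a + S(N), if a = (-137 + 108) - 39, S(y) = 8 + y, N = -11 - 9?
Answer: -80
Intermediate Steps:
N = -20
a = -68 (a = -29 - 39 = -68)
a + S(N) = -68 + (8 - 20) = -68 - 12 = -80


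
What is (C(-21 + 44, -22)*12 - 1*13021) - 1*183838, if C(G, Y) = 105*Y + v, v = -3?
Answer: -224615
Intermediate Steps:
C(G, Y) = -3 + 105*Y (C(G, Y) = 105*Y - 3 = -3 + 105*Y)
(C(-21 + 44, -22)*12 - 1*13021) - 1*183838 = ((-3 + 105*(-22))*12 - 1*13021) - 1*183838 = ((-3 - 2310)*12 - 13021) - 183838 = (-2313*12 - 13021) - 183838 = (-27756 - 13021) - 183838 = -40777 - 183838 = -224615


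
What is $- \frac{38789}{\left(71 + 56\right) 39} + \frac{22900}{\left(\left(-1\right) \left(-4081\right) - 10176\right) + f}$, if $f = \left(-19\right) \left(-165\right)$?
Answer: $- \frac{11411957}{733044} \approx -15.568$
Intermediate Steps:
$f = 3135$
$- \frac{38789}{\left(71 + 56\right) 39} + \frac{22900}{\left(\left(-1\right) \left(-4081\right) - 10176\right) + f} = - \frac{38789}{\left(71 + 56\right) 39} + \frac{22900}{\left(\left(-1\right) \left(-4081\right) - 10176\right) + 3135} = - \frac{38789}{127 \cdot 39} + \frac{22900}{\left(4081 - 10176\right) + 3135} = - \frac{38789}{4953} + \frac{22900}{-6095 + 3135} = \left(-38789\right) \frac{1}{4953} + \frac{22900}{-2960} = - \frac{38789}{4953} + 22900 \left(- \frac{1}{2960}\right) = - \frac{38789}{4953} - \frac{1145}{148} = - \frac{11411957}{733044}$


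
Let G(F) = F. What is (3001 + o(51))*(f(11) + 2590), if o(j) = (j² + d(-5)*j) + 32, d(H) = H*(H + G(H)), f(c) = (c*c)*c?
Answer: 32089464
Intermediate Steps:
f(c) = c³ (f(c) = c²*c = c³)
d(H) = 2*H² (d(H) = H*(H + H) = H*(2*H) = 2*H²)
o(j) = 32 + j² + 50*j (o(j) = (j² + (2*(-5)²)*j) + 32 = (j² + (2*25)*j) + 32 = (j² + 50*j) + 32 = 32 + j² + 50*j)
(3001 + o(51))*(f(11) + 2590) = (3001 + (32 + 51² + 50*51))*(11³ + 2590) = (3001 + (32 + 2601 + 2550))*(1331 + 2590) = (3001 + 5183)*3921 = 8184*3921 = 32089464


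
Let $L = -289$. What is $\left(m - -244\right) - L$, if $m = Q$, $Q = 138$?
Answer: $671$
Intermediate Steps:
$m = 138$
$\left(m - -244\right) - L = \left(138 - -244\right) - -289 = \left(138 + 244\right) + 289 = 382 + 289 = 671$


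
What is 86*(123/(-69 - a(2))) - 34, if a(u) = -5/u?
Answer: -25678/133 ≈ -193.07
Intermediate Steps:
86*(123/(-69 - a(2))) - 34 = 86*(123/(-69 - (-5)/2)) - 34 = 86*(123/(-69 - 1*(-5/2))) - 34 = 86*(123/(-69 + 5/2)) - 34 = 86*(123/(-133/2)) - 34 = 86*(123*(-2/133)) - 34 = 86*(-246/133) - 34 = -21156/133 - 34 = -25678/133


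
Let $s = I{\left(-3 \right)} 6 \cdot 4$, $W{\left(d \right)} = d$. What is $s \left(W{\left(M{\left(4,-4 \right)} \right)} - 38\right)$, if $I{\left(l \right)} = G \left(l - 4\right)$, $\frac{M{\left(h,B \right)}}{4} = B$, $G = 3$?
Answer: $27216$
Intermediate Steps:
$M{\left(h,B \right)} = 4 B$
$I{\left(l \right)} = -12 + 3 l$ ($I{\left(l \right)} = 3 \left(l - 4\right) = 3 \left(-4 + l\right) = -12 + 3 l$)
$s = -504$ ($s = \left(-12 + 3 \left(-3\right)\right) 6 \cdot 4 = \left(-12 - 9\right) 6 \cdot 4 = \left(-21\right) 6 \cdot 4 = \left(-126\right) 4 = -504$)
$s \left(W{\left(M{\left(4,-4 \right)} \right)} - 38\right) = - 504 \left(4 \left(-4\right) - 38\right) = - 504 \left(-16 - 38\right) = \left(-504\right) \left(-54\right) = 27216$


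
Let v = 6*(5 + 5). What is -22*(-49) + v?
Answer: 1138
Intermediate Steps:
v = 60 (v = 6*10 = 60)
-22*(-49) + v = -22*(-49) + 60 = 1078 + 60 = 1138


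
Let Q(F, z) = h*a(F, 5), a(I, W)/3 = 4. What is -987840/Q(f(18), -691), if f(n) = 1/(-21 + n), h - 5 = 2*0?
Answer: -16464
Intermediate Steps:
a(I, W) = 12 (a(I, W) = 3*4 = 12)
h = 5 (h = 5 + 2*0 = 5 + 0 = 5)
Q(F, z) = 60 (Q(F, z) = 5*12 = 60)
-987840/Q(f(18), -691) = -987840/60 = -987840*1/60 = -16464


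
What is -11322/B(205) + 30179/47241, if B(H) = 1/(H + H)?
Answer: -219293636641/47241 ≈ -4.6420e+6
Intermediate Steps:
B(H) = 1/(2*H)
-11322/B(205) + 30179/47241 = -11322/((1/2)/205) + 30179/47241 = -11322/((1/2)*(1/205)) + 30179*(1/47241) = -11322/1/410 + 30179/47241 = -11322*410 + 30179/47241 = -4642020 + 30179/47241 = -219293636641/47241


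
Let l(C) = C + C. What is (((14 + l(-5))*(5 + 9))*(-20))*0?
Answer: 0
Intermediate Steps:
l(C) = 2*C
(((14 + l(-5))*(5 + 9))*(-20))*0 = (((14 + 2*(-5))*(5 + 9))*(-20))*0 = (((14 - 10)*14)*(-20))*0 = ((4*14)*(-20))*0 = (56*(-20))*0 = -1120*0 = 0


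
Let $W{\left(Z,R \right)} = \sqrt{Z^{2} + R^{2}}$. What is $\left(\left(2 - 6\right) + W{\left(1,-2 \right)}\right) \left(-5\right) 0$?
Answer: $0$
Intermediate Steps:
$W{\left(Z,R \right)} = \sqrt{R^{2} + Z^{2}}$
$\left(\left(2 - 6\right) + W{\left(1,-2 \right)}\right) \left(-5\right) 0 = \left(\left(2 - 6\right) + \sqrt{\left(-2\right)^{2} + 1^{2}}\right) \left(-5\right) 0 = \left(\left(2 - 6\right) + \sqrt{4 + 1}\right) \left(-5\right) 0 = \left(-4 + \sqrt{5}\right) \left(-5\right) 0 = \left(20 - 5 \sqrt{5}\right) 0 = 0$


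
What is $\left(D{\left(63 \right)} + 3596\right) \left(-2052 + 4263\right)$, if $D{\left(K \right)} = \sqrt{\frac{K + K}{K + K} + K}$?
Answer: $7968444$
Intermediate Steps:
$D{\left(K \right)} = \sqrt{1 + K}$ ($D{\left(K \right)} = \sqrt{\frac{2 K}{2 K} + K} = \sqrt{2 K \frac{1}{2 K} + K} = \sqrt{1 + K}$)
$\left(D{\left(63 \right)} + 3596\right) \left(-2052 + 4263\right) = \left(\sqrt{1 + 63} + 3596\right) \left(-2052 + 4263\right) = \left(\sqrt{64} + 3596\right) 2211 = \left(8 + 3596\right) 2211 = 3604 \cdot 2211 = 7968444$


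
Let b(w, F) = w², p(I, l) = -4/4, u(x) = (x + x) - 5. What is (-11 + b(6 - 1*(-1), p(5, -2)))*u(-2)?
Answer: -342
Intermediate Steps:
u(x) = -5 + 2*x (u(x) = 2*x - 5 = -5 + 2*x)
p(I, l) = -1 (p(I, l) = -4*¼ = -1)
(-11 + b(6 - 1*(-1), p(5, -2)))*u(-2) = (-11 + (6 - 1*(-1))²)*(-5 + 2*(-2)) = (-11 + (6 + 1)²)*(-5 - 4) = (-11 + 7²)*(-9) = (-11 + 49)*(-9) = 38*(-9) = -342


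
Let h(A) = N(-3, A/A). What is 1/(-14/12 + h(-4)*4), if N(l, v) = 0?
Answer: -6/7 ≈ -0.85714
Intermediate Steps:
h(A) = 0
1/(-14/12 + h(-4)*4) = 1/(-14/12 + 0*4) = 1/(-14*1/12 + 0) = 1/(-7/6 + 0) = 1/(-7/6) = -6/7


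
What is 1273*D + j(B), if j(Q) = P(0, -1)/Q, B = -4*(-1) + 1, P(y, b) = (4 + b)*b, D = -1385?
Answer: -8815528/5 ≈ -1.7631e+6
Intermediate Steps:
P(y, b) = b*(4 + b)
B = 5 (B = 4 + 1 = 5)
j(Q) = -3/Q (j(Q) = (-(4 - 1))/Q = (-1*3)/Q = -3/Q)
1273*D + j(B) = 1273*(-1385) - 3/5 = -1763105 - 3*⅕ = -1763105 - ⅗ = -8815528/5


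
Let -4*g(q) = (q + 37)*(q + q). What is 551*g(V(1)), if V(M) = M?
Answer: -10469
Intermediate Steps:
g(q) = -q*(37 + q)/2 (g(q) = -(q + 37)*(q + q)/4 = -(37 + q)*2*q/4 = -q*(37 + q)/2)
551*g(V(1)) = 551*(-½*1*(37 + 1)) = 551*(-½*1*38) = 551*(-19) = -10469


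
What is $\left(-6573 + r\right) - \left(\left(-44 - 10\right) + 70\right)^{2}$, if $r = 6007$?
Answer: $-822$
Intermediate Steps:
$\left(-6573 + r\right) - \left(\left(-44 - 10\right) + 70\right)^{2} = \left(-6573 + 6007\right) - \left(\left(-44 - 10\right) + 70\right)^{2} = -566 - \left(\left(-44 - 10\right) + 70\right)^{2} = -566 - \left(-54 + 70\right)^{2} = -566 - 16^{2} = -566 - 256 = -822$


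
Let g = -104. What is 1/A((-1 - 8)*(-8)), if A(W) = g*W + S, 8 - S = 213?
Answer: -1/7693 ≈ -0.00012999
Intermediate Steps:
S = -205 (S = 8 - 1*213 = 8 - 213 = -205)
A(W) = -205 - 104*W (A(W) = -104*W - 205 = -205 - 104*W)
1/A((-1 - 8)*(-8)) = 1/(-205 - 104*(-1 - 8)*(-8)) = 1/(-205 - (-936)*(-8)) = 1/(-205 - 104*72) = 1/(-205 - 7488) = 1/(-7693) = -1/7693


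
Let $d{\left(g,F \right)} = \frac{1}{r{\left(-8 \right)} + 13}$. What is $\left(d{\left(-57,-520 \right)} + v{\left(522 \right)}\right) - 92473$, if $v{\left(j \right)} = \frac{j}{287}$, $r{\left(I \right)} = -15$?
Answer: $- \frac{53078745}{574} \approx -92472.0$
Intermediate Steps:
$v{\left(j \right)} = \frac{j}{287}$ ($v{\left(j \right)} = j \frac{1}{287} = \frac{j}{287}$)
$d{\left(g,F \right)} = - \frac{1}{2}$ ($d{\left(g,F \right)} = \frac{1}{-15 + 13} = \frac{1}{-2} = - \frac{1}{2}$)
$\left(d{\left(-57,-520 \right)} + v{\left(522 \right)}\right) - 92473 = \left(- \frac{1}{2} + \frac{1}{287} \cdot 522\right) - 92473 = \left(- \frac{1}{2} + \frac{522}{287}\right) - 92473 = \frac{757}{574} - 92473 = - \frac{53078745}{574}$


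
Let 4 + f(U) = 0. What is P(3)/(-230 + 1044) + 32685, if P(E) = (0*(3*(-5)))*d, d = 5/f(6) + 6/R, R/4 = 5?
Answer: 32685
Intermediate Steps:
R = 20 (R = 4*5 = 20)
f(U) = -4 (f(U) = -4 + 0 = -4)
d = -19/20 (d = 5/(-4) + 6/20 = 5*(-¼) + 6*(1/20) = -5/4 + 3/10 = -19/20 ≈ -0.95000)
P(E) = 0 (P(E) = (0*(3*(-5)))*(-19/20) = (0*(-15))*(-19/20) = 0*(-19/20) = 0)
P(3)/(-230 + 1044) + 32685 = 0/(-230 + 1044) + 32685 = 0/814 + 32685 = (1/814)*0 + 32685 = 0 + 32685 = 32685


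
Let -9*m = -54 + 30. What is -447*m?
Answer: -1192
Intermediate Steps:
m = 8/3 (m = -(-54 + 30)/9 = -⅑*(-24) = 8/3 ≈ 2.6667)
-447*m = -447*8/3 = -1192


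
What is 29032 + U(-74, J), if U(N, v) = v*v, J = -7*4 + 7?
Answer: 29473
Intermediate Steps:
J = -21 (J = -28 + 7 = -21)
U(N, v) = v**2
29032 + U(-74, J) = 29032 + (-21)**2 = 29032 + 441 = 29473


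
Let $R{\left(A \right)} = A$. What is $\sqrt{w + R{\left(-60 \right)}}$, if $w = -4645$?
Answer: $i \sqrt{4705} \approx 68.593 i$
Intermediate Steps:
$\sqrt{w + R{\left(-60 \right)}} = \sqrt{-4645 - 60} = \sqrt{-4705} = i \sqrt{4705}$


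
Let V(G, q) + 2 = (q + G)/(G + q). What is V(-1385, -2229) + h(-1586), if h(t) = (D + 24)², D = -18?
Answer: 35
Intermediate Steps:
h(t) = 36 (h(t) = (-18 + 24)² = 6² = 36)
V(G, q) = -1 (V(G, q) = -2 + (q + G)/(G + q) = -2 + (G + q)/(G + q) = -2 + 1 = -1)
V(-1385, -2229) + h(-1586) = -1 + 36 = 35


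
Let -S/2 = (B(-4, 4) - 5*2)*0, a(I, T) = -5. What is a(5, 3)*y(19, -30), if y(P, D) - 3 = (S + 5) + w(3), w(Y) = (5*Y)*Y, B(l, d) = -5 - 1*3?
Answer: -265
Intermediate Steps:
B(l, d) = -8 (B(l, d) = -5 - 3 = -8)
w(Y) = 5*Y**2
S = 0 (S = -2*(-8 - 5*2)*0 = -2*(-8 - 10)*0 = -(-36)*0 = -2*0 = 0)
y(P, D) = 53 (y(P, D) = 3 + ((0 + 5) + 5*3**2) = 3 + (5 + 5*9) = 3 + (5 + 45) = 3 + 50 = 53)
a(5, 3)*y(19, -30) = -5*53 = -265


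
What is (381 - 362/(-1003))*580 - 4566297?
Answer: -4358142991/1003 ≈ -4.3451e+6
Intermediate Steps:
(381 - 362/(-1003))*580 - 4566297 = (381 - 362*(-1/1003))*580 - 4566297 = (381 + 362/1003)*580 - 4566297 = (382505/1003)*580 - 4566297 = 221852900/1003 - 4566297 = -4358142991/1003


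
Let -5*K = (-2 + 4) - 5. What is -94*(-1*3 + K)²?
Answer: -13536/25 ≈ -541.44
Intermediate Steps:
K = ⅗ (K = -((-2 + 4) - 5)/5 = -(2 - 5)/5 = -⅕*(-3) = ⅗ ≈ 0.60000)
-94*(-1*3 + K)² = -94*(-1*3 + ⅗)² = -94*(-3 + ⅗)² = -94*(-12/5)² = -94*144/25 = -13536/25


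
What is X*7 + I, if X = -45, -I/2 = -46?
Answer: -223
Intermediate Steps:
I = 92 (I = -2*(-46) = 92)
X*7 + I = -45*7 + 92 = -315 + 92 = -223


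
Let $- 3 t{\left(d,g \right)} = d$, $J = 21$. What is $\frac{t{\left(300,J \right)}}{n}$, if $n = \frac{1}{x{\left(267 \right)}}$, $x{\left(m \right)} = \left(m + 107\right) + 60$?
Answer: $-43400$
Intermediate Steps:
$x{\left(m \right)} = 167 + m$ ($x{\left(m \right)} = \left(107 + m\right) + 60 = 167 + m$)
$n = \frac{1}{434}$ ($n = \frac{1}{167 + 267} = \frac{1}{434} \approx 0.0023041$)
$t{\left(d,g \right)} = - \frac{d}{3}$
$\frac{t{\left(300,J \right)}}{n} = \left(- \frac{1}{3}\right) 300 \frac{1}{\frac{1}{434}} = \left(-100\right) 434 = -43400$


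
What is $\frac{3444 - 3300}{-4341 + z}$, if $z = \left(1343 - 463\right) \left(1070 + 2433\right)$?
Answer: $\frac{144}{3078299} \approx 4.6779 \cdot 10^{-5}$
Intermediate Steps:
$z = 3082640$ ($z = 880 \cdot 3503 = 3082640$)
$\frac{3444 - 3300}{-4341 + z} = \frac{3444 - 3300}{-4341 + 3082640} = \frac{144}{3078299}$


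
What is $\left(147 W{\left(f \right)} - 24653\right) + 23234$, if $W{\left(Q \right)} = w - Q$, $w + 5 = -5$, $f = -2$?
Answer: $-2595$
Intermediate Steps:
$w = -10$ ($w = -5 - 5 = -10$)
$W{\left(Q \right)} = -10 - Q$
$\left(147 W{\left(f \right)} - 24653\right) + 23234 = \left(147 \left(-10 - -2\right) - 24653\right) + 23234 = \left(147 \left(-10 + 2\right) - 24653\right) + 23234 = \left(147 \left(-8\right) - 24653\right) + 23234 = \left(-1176 - 24653\right) + 23234 = -25829 + 23234 = -2595$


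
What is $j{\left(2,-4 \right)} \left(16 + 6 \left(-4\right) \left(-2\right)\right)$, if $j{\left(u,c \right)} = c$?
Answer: $-256$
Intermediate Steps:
$j{\left(2,-4 \right)} \left(16 + 6 \left(-4\right) \left(-2\right)\right) = - 4 \left(16 + 6 \left(-4\right) \left(-2\right)\right) = - 4 \left(16 - -48\right) = - 4 \left(16 + 48\right) = \left(-4\right) 64 = -256$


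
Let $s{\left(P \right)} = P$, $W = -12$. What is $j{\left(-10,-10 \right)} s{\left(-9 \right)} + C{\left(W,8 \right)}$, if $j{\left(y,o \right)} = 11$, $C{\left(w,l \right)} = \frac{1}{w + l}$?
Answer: $- \frac{397}{4} \approx -99.25$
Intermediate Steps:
$C{\left(w,l \right)} = \frac{1}{l + w}$
$j{\left(-10,-10 \right)} s{\left(-9 \right)} + C{\left(W,8 \right)} = 11 \left(-9\right) + \frac{1}{8 - 12} = -99 + \frac{1}{-4} = -99 - \frac{1}{4} = - \frac{397}{4}$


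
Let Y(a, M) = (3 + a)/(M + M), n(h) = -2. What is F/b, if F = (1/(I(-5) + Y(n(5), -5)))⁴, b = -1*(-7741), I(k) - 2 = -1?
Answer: 10000/50788701 ≈ 0.00019689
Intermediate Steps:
Y(a, M) = (3 + a)/(2*M) (Y(a, M) = (3 + a)/((2*M)) = (3 + a)*(1/(2*M)) = (3 + a)/(2*M))
I(k) = 1 (I(k) = 2 - 1 = 1)
b = 7741
F = 10000/6561 (F = (1/(1 + (½)*(3 - 2)/(-5)))⁴ = (1/(1 + (½)*(-⅕)*1))⁴ = (1/(1 - ⅒))⁴ = (1/(9/10))⁴ = (10/9)⁴ = 10000/6561 ≈ 1.5242)
F/b = (10000/6561)/7741 = (10000/6561)*(1/7741) = 10000/50788701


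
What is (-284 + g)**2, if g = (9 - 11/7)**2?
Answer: 125708944/2401 ≈ 52357.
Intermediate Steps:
g = 2704/49 (g = (9 - 11*1/7)**2 = (9 - 11/7)**2 = (52/7)**2 = 2704/49 ≈ 55.184)
(-284 + g)**2 = (-284 + 2704/49)**2 = (-11212/49)**2 = 125708944/2401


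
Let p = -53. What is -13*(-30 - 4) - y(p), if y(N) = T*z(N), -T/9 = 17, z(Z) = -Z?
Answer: 8551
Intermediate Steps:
T = -153 (T = -9*17 = -153)
y(N) = 153*N (y(N) = -(-153)*N = 153*N)
-13*(-30 - 4) - y(p) = -13*(-30 - 4) - 153*(-53) = -13*(-34) - 1*(-8109) = 442 + 8109 = 8551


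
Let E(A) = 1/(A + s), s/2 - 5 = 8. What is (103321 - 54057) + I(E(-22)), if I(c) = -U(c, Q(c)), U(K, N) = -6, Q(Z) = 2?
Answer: 49270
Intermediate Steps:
s = 26 (s = 10 + 2*8 = 10 + 16 = 26)
E(A) = 1/(26 + A) (E(A) = 1/(A + 26) = 1/(26 + A))
I(c) = 6 (I(c) = -1*(-6) = 6)
(103321 - 54057) + I(E(-22)) = (103321 - 54057) + 6 = 49264 + 6 = 49270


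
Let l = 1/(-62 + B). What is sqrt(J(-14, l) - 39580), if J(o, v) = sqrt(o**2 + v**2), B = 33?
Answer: sqrt(-33286780 + 29*sqrt(164837))/29 ≈ 198.91*I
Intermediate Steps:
l = -1/29 (l = 1/(-62 + 33) = 1/(-29) = -1/29 ≈ -0.034483)
sqrt(J(-14, l) - 39580) = sqrt(sqrt((-14)**2 + (-1/29)**2) - 39580) = sqrt(sqrt(196 + 1/841) - 39580) = sqrt(sqrt(164837/841) - 39580) = sqrt(sqrt(164837)/29 - 39580) = sqrt(-39580 + sqrt(164837)/29)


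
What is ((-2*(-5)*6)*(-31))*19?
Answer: -35340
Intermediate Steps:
((-2*(-5)*6)*(-31))*19 = ((10*6)*(-31))*19 = (60*(-31))*19 = -1860*19 = -35340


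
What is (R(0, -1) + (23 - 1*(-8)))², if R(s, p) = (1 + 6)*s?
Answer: 961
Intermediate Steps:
R(s, p) = 7*s
(R(0, -1) + (23 - 1*(-8)))² = (7*0 + (23 - 1*(-8)))² = (0 + (23 + 8))² = (0 + 31)² = 31² = 961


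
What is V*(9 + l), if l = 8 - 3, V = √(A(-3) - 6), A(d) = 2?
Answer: 28*I ≈ 28.0*I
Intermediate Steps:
V = 2*I (V = √(2 - 6) = √(-4) = 2*I ≈ 2.0*I)
l = 5
V*(9 + l) = (2*I)*(9 + 5) = (2*I)*14 = 28*I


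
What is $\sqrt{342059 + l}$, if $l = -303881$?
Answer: $3 \sqrt{4242} \approx 195.39$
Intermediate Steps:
$\sqrt{342059 + l} = \sqrt{342059 - 303881} = \sqrt{38178} = 3 \sqrt{4242}$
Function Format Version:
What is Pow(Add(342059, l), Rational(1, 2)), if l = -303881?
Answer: Mul(3, Pow(4242, Rational(1, 2))) ≈ 195.39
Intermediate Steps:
Pow(Add(342059, l), Rational(1, 2)) = Pow(Add(342059, -303881), Rational(1, 2)) = Pow(38178, Rational(1, 2)) = Mul(3, Pow(4242, Rational(1, 2)))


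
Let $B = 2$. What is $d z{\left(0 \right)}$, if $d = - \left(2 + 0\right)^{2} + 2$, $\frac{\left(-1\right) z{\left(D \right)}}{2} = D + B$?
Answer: $8$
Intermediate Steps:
$z{\left(D \right)} = -4 - 2 D$ ($z{\left(D \right)} = - 2 \left(D + 2\right) = - 2 \left(2 + D\right) = -4 - 2 D$)
$d = -2$ ($d = - 2^{2} + 2 = \left(-1\right) 4 + 2 = -4 + 2 = -2$)
$d z{\left(0 \right)} = - 2 \left(-4 - 0\right) = - 2 \left(-4 + 0\right) = \left(-2\right) \left(-4\right) = 8$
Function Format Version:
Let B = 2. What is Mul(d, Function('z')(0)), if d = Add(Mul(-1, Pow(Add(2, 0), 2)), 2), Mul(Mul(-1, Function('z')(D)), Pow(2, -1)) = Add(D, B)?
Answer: 8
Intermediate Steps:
Function('z')(D) = Add(-4, Mul(-2, D)) (Function('z')(D) = Mul(-2, Add(D, 2)) = Mul(-2, Add(2, D)) = Add(-4, Mul(-2, D)))
d = -2 (d = Add(Mul(-1, Pow(2, 2)), 2) = Add(Mul(-1, 4), 2) = Add(-4, 2) = -2)
Mul(d, Function('z')(0)) = Mul(-2, Add(-4, Mul(-2, 0))) = Mul(-2, Add(-4, 0)) = Mul(-2, -4) = 8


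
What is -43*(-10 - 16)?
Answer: 1118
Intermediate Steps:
-43*(-10 - 16) = -43*(-26) = 1118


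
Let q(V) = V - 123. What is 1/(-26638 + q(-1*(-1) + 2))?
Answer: -1/26758 ≈ -3.7372e-5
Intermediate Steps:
q(V) = -123 + V
1/(-26638 + q(-1*(-1) + 2)) = 1/(-26638 + (-123 + (-1*(-1) + 2))) = 1/(-26638 + (-123 + (1 + 2))) = 1/(-26638 + (-123 + 3)) = 1/(-26638 - 120) = 1/(-26758) = -1/26758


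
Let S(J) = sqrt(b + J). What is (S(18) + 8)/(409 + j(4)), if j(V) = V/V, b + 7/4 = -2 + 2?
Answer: 4/205 + sqrt(65)/820 ≈ 0.029344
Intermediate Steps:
b = -7/4 (b = -7/4 + (-2 + 2) = -7/4 + 0 = -7/4 ≈ -1.7500)
j(V) = 1
S(J) = sqrt(-7/4 + J)
(S(18) + 8)/(409 + j(4)) = (sqrt(-7 + 4*18)/2 + 8)/(409 + 1) = (sqrt(-7 + 72)/2 + 8)/410 = (sqrt(65)/2 + 8)*(1/410) = (8 + sqrt(65)/2)*(1/410) = 4/205 + sqrt(65)/820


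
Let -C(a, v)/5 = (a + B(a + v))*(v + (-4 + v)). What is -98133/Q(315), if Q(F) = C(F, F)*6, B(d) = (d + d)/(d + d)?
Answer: 32711/1978160 ≈ 0.016536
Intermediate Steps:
B(d) = 1 (B(d) = (2*d)/((2*d)) = (2*d)*(1/(2*d)) = 1)
C(a, v) = -5*(1 + a)*(-4 + 2*v) (C(a, v) = -5*(a + 1)*(v + (-4 + v)) = -5*(1 + a)*(-4 + 2*v))
Q(F) = 120 - 60*F**2 + 60*F (Q(F) = (20 - 10*F + 20*F - 10*F*F)*6 = (20 - 10*F + 20*F - 10*F**2)*6 = (20 - 10*F**2 + 10*F)*6 = 120 - 60*F**2 + 60*F)
-98133/Q(315) = -98133/(120 - 60*315**2 + 60*315) = -98133/(120 - 60*99225 + 18900) = -98133/(120 - 5953500 + 18900) = -98133/(-5934480) = -98133*(-1/5934480) = 32711/1978160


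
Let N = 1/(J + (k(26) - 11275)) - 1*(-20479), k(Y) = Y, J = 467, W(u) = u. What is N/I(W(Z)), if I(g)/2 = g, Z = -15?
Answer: -220804577/323460 ≈ -682.63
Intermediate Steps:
I(g) = 2*g
N = 220804577/10782 (N = 1/(467 + (26 - 11275)) - 1*(-20479) = 1/(467 - 11249) + 20479 = 1/(-10782) + 20479 = -1/10782 + 20479 = 220804577/10782 ≈ 20479.)
N/I(W(Z)) = 220804577/(10782*((2*(-15)))) = (220804577/10782)/(-30) = (220804577/10782)*(-1/30) = -220804577/323460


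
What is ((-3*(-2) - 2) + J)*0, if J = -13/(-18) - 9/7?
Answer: 0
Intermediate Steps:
J = -71/126 (J = -13*(-1/18) - 9*⅐ = 13/18 - 9/7 = -71/126 ≈ -0.56349)
((-3*(-2) - 2) + J)*0 = ((-3*(-2) - 2) - 71/126)*0 = ((6 - 2) - 71/126)*0 = (4 - 71/126)*0 = (433/126)*0 = 0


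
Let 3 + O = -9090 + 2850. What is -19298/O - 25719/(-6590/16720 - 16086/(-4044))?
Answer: -90432907077254/12606071619 ≈ -7173.8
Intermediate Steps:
O = -6243 (O = -3 + (-9090 + 2850) = -3 - 6240 = -6243)
-19298/O - 25719/(-6590/16720 - 16086/(-4044)) = -19298/(-6243) - 25719/(-6590/16720 - 16086/(-4044)) = -19298*(-1/6243) - 25719/(-6590*1/16720 - 16086*(-1/4044)) = 19298/6243 - 25719/(-659/1672 + 2681/674) = 19298/6243 - 25719/2019233/563464 = 19298/6243 - 25719*563464/2019233 = 19298/6243 - 14491730616/2019233 = -90432907077254/12606071619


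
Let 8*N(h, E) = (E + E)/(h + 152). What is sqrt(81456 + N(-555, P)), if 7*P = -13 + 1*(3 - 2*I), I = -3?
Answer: sqrt(648230190517)/2821 ≈ 285.40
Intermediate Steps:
P = -4/7 (P = (-13 + 1*(3 - 2*(-3)))/7 = (-13 + 1*(3 + 6))/7 = (-13 + 1*9)/7 = (-13 + 9)/7 = (1/7)*(-4) = -4/7 ≈ -0.57143)
N(h, E) = E/(4*(152 + h)) (N(h, E) = ((E + E)/(h + 152))/8 = ((2*E)/(152 + h))/8 = (2*E/(152 + h))/8 = E/(4*(152 + h)))
sqrt(81456 + N(-555, P)) = sqrt(81456 + (1/4)*(-4/7)/(152 - 555)) = sqrt(81456 + (1/4)*(-4/7)/(-403)) = sqrt(81456 + (1/4)*(-4/7)*(-1/403)) = sqrt(81456 + 1/2821) = sqrt(229787377/2821) = sqrt(648230190517)/2821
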